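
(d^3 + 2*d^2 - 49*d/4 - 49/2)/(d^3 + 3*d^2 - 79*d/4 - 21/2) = (2*d^2 + 11*d + 14)/(2*d^2 + 13*d + 6)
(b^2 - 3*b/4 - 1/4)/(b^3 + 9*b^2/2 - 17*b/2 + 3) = (4*b + 1)/(2*(2*b^2 + 11*b - 6))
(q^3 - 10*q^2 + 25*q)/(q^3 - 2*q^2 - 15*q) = (q - 5)/(q + 3)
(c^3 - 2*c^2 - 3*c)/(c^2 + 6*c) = (c^2 - 2*c - 3)/(c + 6)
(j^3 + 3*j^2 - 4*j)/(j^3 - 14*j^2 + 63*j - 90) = j*(j^2 + 3*j - 4)/(j^3 - 14*j^2 + 63*j - 90)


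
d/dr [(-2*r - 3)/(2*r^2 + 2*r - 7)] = 4*(r^2 + 3*r + 5)/(4*r^4 + 8*r^3 - 24*r^2 - 28*r + 49)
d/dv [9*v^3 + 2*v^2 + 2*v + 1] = 27*v^2 + 4*v + 2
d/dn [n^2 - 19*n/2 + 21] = 2*n - 19/2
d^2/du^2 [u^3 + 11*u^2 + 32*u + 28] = 6*u + 22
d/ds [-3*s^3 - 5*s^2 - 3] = s*(-9*s - 10)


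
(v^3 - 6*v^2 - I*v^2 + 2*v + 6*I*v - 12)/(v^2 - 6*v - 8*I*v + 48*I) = (v^2 - I*v + 2)/(v - 8*I)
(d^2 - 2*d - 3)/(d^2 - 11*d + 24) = (d + 1)/(d - 8)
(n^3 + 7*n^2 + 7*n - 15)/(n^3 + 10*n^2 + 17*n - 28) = (n^2 + 8*n + 15)/(n^2 + 11*n + 28)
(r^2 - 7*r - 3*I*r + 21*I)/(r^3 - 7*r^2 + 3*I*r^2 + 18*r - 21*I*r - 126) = 1/(r + 6*I)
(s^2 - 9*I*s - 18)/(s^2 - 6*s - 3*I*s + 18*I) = (s - 6*I)/(s - 6)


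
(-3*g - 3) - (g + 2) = -4*g - 5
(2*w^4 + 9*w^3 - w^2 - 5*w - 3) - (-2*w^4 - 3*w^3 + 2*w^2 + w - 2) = 4*w^4 + 12*w^3 - 3*w^2 - 6*w - 1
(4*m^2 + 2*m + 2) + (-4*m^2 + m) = 3*m + 2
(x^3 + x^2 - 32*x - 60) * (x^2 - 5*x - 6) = x^5 - 4*x^4 - 43*x^3 + 94*x^2 + 492*x + 360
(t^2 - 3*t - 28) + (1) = t^2 - 3*t - 27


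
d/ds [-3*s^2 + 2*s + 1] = 2 - 6*s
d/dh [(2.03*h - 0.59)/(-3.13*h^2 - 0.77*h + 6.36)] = (6.3539*h^2 - 3.6934*h + 12.4565)/(9.7969*h^4 + 4.8202*h^3 - 39.2207*h^2 - 9.7944*h + 40.4496)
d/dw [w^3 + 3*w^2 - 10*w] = 3*w^2 + 6*w - 10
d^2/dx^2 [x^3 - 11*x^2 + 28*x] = 6*x - 22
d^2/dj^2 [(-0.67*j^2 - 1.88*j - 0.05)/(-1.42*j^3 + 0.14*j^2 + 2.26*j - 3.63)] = (2.701976*j^6 + 22.744992*j^5 + 11.86836*j^4 - 36.792876*j^3 - 115.201692*j^2 + 4.281036*j + 49.064914)/(2.863288*j^9 - 0.846888*j^8 - 13.587696*j^7 + 24.65158*j^6 + 17.295624*j^5 - 71.828124*j^4 + 51.48161*j^3 + 50.087466*j^2 - 89.339382*j + 47.832147)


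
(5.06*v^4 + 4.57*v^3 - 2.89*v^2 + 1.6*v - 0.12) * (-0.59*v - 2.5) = -2.9854*v^5 - 15.3463*v^4 - 9.7199*v^3 + 6.281*v^2 - 3.9292*v + 0.3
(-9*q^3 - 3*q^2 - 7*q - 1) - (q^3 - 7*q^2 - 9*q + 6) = -10*q^3 + 4*q^2 + 2*q - 7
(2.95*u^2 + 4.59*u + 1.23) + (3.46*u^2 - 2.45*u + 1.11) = 6.41*u^2 + 2.14*u + 2.34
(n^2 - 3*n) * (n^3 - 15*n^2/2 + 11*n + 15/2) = n^5 - 21*n^4/2 + 67*n^3/2 - 51*n^2/2 - 45*n/2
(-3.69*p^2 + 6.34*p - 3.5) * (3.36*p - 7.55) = -12.3984*p^3 + 49.1619*p^2 - 59.627*p + 26.425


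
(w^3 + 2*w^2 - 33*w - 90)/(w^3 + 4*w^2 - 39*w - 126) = (w + 5)/(w + 7)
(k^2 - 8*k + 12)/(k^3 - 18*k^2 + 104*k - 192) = (k - 2)/(k^2 - 12*k + 32)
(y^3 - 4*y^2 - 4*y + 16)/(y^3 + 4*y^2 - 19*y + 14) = (y^2 - 2*y - 8)/(y^2 + 6*y - 7)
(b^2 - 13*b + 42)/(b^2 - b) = (b^2 - 13*b + 42)/(b*(b - 1))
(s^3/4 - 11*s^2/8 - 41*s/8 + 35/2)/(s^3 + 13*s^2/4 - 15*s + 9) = (2*s^3 - 11*s^2 - 41*s + 140)/(2*(4*s^3 + 13*s^2 - 60*s + 36))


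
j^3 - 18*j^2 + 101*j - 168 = (j - 8)*(j - 7)*(j - 3)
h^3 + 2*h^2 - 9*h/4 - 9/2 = (h - 3/2)*(h + 3/2)*(h + 2)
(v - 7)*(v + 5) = v^2 - 2*v - 35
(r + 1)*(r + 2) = r^2 + 3*r + 2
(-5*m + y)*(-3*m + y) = 15*m^2 - 8*m*y + y^2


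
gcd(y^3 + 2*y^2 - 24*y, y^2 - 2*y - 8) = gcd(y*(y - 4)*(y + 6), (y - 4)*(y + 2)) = y - 4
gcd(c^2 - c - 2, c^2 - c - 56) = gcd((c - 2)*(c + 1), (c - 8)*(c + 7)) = 1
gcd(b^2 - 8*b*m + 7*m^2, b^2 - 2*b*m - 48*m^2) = 1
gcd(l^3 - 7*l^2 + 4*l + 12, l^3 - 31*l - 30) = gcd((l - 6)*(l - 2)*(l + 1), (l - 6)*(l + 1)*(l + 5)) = l^2 - 5*l - 6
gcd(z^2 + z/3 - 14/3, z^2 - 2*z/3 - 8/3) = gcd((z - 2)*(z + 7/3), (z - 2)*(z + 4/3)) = z - 2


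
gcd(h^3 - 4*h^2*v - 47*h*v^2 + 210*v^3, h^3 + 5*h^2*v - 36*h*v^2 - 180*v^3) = -h + 6*v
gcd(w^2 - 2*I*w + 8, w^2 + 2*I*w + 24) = w - 4*I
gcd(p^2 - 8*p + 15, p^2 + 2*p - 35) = p - 5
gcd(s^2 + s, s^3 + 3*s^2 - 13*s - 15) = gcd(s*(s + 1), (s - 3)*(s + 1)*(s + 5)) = s + 1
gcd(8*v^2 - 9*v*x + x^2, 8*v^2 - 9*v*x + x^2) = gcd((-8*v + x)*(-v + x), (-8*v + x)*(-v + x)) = 8*v^2 - 9*v*x + x^2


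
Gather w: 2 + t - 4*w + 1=t - 4*w + 3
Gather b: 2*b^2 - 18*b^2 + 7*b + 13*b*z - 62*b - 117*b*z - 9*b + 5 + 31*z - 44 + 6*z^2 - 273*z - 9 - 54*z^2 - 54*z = -16*b^2 + b*(-104*z - 64) - 48*z^2 - 296*z - 48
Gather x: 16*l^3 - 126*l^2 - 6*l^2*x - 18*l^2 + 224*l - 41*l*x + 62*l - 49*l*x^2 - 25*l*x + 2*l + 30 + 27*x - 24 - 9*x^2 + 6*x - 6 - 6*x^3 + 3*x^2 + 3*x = 16*l^3 - 144*l^2 + 288*l - 6*x^3 + x^2*(-49*l - 6) + x*(-6*l^2 - 66*l + 36)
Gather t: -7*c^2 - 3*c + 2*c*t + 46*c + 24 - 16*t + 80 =-7*c^2 + 43*c + t*(2*c - 16) + 104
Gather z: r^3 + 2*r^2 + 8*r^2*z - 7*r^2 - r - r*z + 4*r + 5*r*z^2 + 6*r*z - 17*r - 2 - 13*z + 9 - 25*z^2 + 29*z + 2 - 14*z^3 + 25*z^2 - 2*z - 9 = r^3 - 5*r^2 + 5*r*z^2 - 14*r - 14*z^3 + z*(8*r^2 + 5*r + 14)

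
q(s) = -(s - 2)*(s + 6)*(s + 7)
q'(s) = -(s - 2)*(s + 6) - (s - 2)*(s + 7) - (s + 6)*(s + 7)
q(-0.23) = 87.11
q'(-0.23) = -11.10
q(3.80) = -190.51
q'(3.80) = -142.92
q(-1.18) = 89.21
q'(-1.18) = 5.78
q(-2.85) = 63.40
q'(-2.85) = 22.33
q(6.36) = -719.97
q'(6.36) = -277.27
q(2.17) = -12.74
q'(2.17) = -77.87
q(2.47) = -37.70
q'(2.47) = -88.64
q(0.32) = 77.72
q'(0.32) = -23.35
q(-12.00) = 420.00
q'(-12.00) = -184.00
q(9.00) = -1680.00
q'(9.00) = -457.00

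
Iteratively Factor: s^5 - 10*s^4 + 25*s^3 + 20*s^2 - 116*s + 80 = (s - 5)*(s^4 - 5*s^3 + 20*s - 16) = (s - 5)*(s - 2)*(s^3 - 3*s^2 - 6*s + 8) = (s - 5)*(s - 2)*(s - 1)*(s^2 - 2*s - 8) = (s - 5)*(s - 4)*(s - 2)*(s - 1)*(s + 2)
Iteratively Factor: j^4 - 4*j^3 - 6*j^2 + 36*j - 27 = (j - 1)*(j^3 - 3*j^2 - 9*j + 27) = (j - 3)*(j - 1)*(j^2 - 9) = (j - 3)^2*(j - 1)*(j + 3)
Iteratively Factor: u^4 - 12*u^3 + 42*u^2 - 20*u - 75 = (u + 1)*(u^3 - 13*u^2 + 55*u - 75) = (u - 5)*(u + 1)*(u^2 - 8*u + 15) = (u - 5)^2*(u + 1)*(u - 3)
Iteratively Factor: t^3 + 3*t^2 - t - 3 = (t + 1)*(t^2 + 2*t - 3) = (t + 1)*(t + 3)*(t - 1)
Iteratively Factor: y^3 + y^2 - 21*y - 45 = (y - 5)*(y^2 + 6*y + 9) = (y - 5)*(y + 3)*(y + 3)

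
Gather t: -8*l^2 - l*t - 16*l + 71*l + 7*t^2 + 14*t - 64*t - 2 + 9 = -8*l^2 + 55*l + 7*t^2 + t*(-l - 50) + 7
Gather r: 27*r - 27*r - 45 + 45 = 0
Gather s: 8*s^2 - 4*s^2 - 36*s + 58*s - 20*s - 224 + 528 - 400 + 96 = 4*s^2 + 2*s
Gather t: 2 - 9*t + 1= 3 - 9*t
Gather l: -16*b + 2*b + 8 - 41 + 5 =-14*b - 28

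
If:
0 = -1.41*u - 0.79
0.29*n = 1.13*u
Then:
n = -2.18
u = -0.56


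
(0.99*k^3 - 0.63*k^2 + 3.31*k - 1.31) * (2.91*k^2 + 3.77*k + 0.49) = 2.8809*k^5 + 1.899*k^4 + 7.7421*k^3 + 8.3579*k^2 - 3.3168*k - 0.6419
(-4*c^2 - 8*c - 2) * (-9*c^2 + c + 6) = 36*c^4 + 68*c^3 - 14*c^2 - 50*c - 12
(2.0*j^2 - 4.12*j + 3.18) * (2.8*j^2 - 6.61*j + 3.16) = 5.6*j^4 - 24.756*j^3 + 42.4572*j^2 - 34.039*j + 10.0488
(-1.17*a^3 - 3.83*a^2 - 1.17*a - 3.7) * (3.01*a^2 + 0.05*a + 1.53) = -3.5217*a^5 - 11.5868*a^4 - 5.5033*a^3 - 17.0554*a^2 - 1.9751*a - 5.661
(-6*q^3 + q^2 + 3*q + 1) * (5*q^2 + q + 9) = -30*q^5 - q^4 - 38*q^3 + 17*q^2 + 28*q + 9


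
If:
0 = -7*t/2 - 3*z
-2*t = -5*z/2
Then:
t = 0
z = 0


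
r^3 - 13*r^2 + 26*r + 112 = (r - 8)*(r - 7)*(r + 2)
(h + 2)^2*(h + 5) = h^3 + 9*h^2 + 24*h + 20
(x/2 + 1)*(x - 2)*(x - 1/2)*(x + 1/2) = x^4/2 - 17*x^2/8 + 1/2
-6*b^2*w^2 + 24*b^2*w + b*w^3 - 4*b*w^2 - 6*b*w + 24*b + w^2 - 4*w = (-6*b + w)*(w - 4)*(b*w + 1)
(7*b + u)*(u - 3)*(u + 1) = 7*b*u^2 - 14*b*u - 21*b + u^3 - 2*u^2 - 3*u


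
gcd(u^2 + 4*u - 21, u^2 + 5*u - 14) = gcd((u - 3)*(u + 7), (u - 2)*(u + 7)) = u + 7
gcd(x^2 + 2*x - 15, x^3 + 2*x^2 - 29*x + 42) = x - 3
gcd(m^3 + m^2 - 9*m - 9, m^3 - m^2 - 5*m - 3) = m^2 - 2*m - 3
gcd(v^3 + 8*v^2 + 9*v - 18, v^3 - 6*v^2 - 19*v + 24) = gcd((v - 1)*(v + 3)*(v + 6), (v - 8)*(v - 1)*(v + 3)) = v^2 + 2*v - 3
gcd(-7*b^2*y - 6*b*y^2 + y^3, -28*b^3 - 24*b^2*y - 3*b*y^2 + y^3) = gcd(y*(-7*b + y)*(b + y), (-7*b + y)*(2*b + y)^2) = -7*b + y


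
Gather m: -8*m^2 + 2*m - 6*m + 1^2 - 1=-8*m^2 - 4*m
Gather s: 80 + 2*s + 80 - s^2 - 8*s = -s^2 - 6*s + 160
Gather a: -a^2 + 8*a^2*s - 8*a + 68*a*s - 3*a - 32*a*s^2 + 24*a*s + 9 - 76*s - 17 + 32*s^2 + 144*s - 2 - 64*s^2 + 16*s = a^2*(8*s - 1) + a*(-32*s^2 + 92*s - 11) - 32*s^2 + 84*s - 10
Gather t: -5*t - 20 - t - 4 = -6*t - 24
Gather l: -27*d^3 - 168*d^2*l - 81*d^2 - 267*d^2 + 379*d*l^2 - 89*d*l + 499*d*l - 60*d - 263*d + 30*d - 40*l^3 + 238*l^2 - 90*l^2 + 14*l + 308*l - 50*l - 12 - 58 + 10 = -27*d^3 - 348*d^2 - 293*d - 40*l^3 + l^2*(379*d + 148) + l*(-168*d^2 + 410*d + 272) - 60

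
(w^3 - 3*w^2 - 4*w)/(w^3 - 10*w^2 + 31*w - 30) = w*(w^2 - 3*w - 4)/(w^3 - 10*w^2 + 31*w - 30)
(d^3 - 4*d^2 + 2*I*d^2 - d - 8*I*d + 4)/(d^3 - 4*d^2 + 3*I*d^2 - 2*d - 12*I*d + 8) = (d + I)/(d + 2*I)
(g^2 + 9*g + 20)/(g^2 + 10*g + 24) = (g + 5)/(g + 6)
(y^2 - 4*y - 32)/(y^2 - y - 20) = (y - 8)/(y - 5)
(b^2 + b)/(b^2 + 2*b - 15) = b*(b + 1)/(b^2 + 2*b - 15)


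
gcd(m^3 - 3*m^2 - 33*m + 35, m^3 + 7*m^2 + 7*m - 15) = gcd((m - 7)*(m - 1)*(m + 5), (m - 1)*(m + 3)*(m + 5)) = m^2 + 4*m - 5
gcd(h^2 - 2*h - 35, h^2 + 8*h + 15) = h + 5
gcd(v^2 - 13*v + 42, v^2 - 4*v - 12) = v - 6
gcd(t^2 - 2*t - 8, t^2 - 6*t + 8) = t - 4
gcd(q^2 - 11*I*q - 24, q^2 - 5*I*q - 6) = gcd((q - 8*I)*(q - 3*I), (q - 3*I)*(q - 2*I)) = q - 3*I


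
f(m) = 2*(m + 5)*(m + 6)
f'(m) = 4*m + 22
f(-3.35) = 8.74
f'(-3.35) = 8.60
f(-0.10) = 57.82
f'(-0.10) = 21.60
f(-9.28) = 28.08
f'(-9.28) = -15.12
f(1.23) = 90.09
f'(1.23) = 26.92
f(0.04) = 60.88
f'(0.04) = 22.16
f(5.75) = 252.62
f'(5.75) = 45.00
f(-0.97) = 40.54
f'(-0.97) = 18.12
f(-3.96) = 4.24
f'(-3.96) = 6.16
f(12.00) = 612.00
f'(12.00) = 70.00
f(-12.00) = 84.00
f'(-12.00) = -26.00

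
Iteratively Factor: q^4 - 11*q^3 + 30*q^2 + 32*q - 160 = (q - 4)*(q^3 - 7*q^2 + 2*q + 40) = (q - 4)^2*(q^2 - 3*q - 10) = (q - 4)^2*(q + 2)*(q - 5)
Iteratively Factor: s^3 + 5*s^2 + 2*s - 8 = (s - 1)*(s^2 + 6*s + 8) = (s - 1)*(s + 2)*(s + 4)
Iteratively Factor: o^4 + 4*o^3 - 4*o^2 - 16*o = (o)*(o^3 + 4*o^2 - 4*o - 16) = o*(o - 2)*(o^2 + 6*o + 8) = o*(o - 2)*(o + 2)*(o + 4)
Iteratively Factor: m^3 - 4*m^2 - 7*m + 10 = (m + 2)*(m^2 - 6*m + 5) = (m - 1)*(m + 2)*(m - 5)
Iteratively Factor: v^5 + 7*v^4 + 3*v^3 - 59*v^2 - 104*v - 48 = (v - 3)*(v^4 + 10*v^3 + 33*v^2 + 40*v + 16) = (v - 3)*(v + 1)*(v^3 + 9*v^2 + 24*v + 16) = (v - 3)*(v + 1)*(v + 4)*(v^2 + 5*v + 4) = (v - 3)*(v + 1)^2*(v + 4)*(v + 4)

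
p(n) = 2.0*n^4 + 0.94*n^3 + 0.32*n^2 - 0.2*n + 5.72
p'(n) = 8.0*n^3 + 2.82*n^2 + 0.64*n - 0.2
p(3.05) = 207.83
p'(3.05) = 254.97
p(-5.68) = 1926.65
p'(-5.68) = -1378.86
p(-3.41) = 243.28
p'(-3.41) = -286.81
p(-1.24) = 9.40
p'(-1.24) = -11.91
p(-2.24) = 47.56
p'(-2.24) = -77.40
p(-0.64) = 6.07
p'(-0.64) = -1.55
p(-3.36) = 229.26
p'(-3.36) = -273.98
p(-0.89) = 6.74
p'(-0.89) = -4.18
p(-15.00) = 98158.22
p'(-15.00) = -26375.30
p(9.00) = 13837.10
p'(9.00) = 6065.98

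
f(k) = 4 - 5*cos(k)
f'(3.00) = 0.71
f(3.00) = 8.95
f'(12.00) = -2.68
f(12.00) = -0.22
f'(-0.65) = -3.03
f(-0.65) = 0.02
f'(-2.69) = -2.18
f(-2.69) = 8.50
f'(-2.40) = -3.38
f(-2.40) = 7.69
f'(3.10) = 0.21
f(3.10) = 9.00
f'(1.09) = 4.43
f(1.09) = 1.69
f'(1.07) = 4.39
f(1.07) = 1.60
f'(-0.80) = -3.59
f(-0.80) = 0.52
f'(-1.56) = -5.00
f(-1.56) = 3.95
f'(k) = 5*sin(k)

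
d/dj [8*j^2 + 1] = 16*j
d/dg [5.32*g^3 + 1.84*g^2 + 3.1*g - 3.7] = 15.96*g^2 + 3.68*g + 3.1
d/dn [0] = 0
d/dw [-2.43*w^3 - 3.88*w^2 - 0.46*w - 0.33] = -7.29*w^2 - 7.76*w - 0.46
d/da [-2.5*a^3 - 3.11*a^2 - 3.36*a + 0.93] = -7.5*a^2 - 6.22*a - 3.36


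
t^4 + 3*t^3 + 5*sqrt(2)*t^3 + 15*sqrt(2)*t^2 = t^2*(t + 3)*(t + 5*sqrt(2))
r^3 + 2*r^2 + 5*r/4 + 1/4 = (r + 1/2)^2*(r + 1)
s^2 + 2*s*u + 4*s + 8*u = (s + 4)*(s + 2*u)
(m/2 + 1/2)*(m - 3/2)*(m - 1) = m^3/2 - 3*m^2/4 - m/2 + 3/4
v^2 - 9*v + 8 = (v - 8)*(v - 1)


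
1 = 1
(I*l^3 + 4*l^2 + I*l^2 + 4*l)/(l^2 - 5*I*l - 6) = l*(I*l^2 + l*(4 + I) + 4)/(l^2 - 5*I*l - 6)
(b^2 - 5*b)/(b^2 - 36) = b*(b - 5)/(b^2 - 36)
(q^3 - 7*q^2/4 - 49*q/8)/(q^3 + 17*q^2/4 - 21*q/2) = (8*q^2 - 14*q - 49)/(2*(4*q^2 + 17*q - 42))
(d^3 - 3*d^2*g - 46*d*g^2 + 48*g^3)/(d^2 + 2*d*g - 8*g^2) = (d^3 - 3*d^2*g - 46*d*g^2 + 48*g^3)/(d^2 + 2*d*g - 8*g^2)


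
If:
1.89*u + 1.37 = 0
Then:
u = -0.72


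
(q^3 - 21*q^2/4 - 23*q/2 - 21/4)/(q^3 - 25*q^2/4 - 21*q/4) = (q + 1)/q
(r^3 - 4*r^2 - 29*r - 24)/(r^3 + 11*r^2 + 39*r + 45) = (r^2 - 7*r - 8)/(r^2 + 8*r + 15)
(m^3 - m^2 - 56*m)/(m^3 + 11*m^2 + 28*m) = (m - 8)/(m + 4)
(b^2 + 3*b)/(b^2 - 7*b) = (b + 3)/(b - 7)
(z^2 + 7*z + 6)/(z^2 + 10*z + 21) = (z^2 + 7*z + 6)/(z^2 + 10*z + 21)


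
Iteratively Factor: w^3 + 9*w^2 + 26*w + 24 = (w + 2)*(w^2 + 7*w + 12) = (w + 2)*(w + 4)*(w + 3)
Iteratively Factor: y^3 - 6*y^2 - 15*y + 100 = (y + 4)*(y^2 - 10*y + 25) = (y - 5)*(y + 4)*(y - 5)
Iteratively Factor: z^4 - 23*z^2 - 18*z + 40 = (z + 2)*(z^3 - 2*z^2 - 19*z + 20) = (z + 2)*(z + 4)*(z^2 - 6*z + 5) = (z - 5)*(z + 2)*(z + 4)*(z - 1)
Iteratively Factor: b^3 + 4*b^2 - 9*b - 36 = (b - 3)*(b^2 + 7*b + 12) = (b - 3)*(b + 3)*(b + 4)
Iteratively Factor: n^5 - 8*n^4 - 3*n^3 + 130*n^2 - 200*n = (n - 5)*(n^4 - 3*n^3 - 18*n^2 + 40*n) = n*(n - 5)*(n^3 - 3*n^2 - 18*n + 40) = n*(n - 5)*(n + 4)*(n^2 - 7*n + 10) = n*(n - 5)^2*(n + 4)*(n - 2)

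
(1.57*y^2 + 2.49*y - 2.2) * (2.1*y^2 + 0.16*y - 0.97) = 3.297*y^4 + 5.4802*y^3 - 5.7445*y^2 - 2.7673*y + 2.134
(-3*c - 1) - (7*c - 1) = -10*c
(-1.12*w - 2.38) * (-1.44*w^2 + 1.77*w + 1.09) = 1.6128*w^3 + 1.4448*w^2 - 5.4334*w - 2.5942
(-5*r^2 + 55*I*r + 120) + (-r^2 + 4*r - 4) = -6*r^2 + 4*r + 55*I*r + 116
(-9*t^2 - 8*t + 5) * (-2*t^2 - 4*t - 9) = 18*t^4 + 52*t^3 + 103*t^2 + 52*t - 45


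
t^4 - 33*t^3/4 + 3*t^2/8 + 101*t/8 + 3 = (t - 8)*(t - 3/2)*(t + 1/4)*(t + 1)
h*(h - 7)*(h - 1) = h^3 - 8*h^2 + 7*h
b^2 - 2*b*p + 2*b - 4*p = (b + 2)*(b - 2*p)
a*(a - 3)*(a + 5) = a^3 + 2*a^2 - 15*a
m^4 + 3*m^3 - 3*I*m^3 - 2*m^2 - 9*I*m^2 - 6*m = m*(m + 3)*(m - 2*I)*(m - I)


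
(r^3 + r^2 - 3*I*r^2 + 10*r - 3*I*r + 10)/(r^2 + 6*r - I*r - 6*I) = (r^3 + r^2*(1 - 3*I) + r*(10 - 3*I) + 10)/(r^2 + r*(6 - I) - 6*I)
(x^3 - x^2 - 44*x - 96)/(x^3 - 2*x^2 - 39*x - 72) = (x + 4)/(x + 3)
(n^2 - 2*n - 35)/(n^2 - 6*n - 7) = (n + 5)/(n + 1)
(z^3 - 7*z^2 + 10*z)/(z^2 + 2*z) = (z^2 - 7*z + 10)/(z + 2)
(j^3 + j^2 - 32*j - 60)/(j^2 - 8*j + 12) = (j^2 + 7*j + 10)/(j - 2)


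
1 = 1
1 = 1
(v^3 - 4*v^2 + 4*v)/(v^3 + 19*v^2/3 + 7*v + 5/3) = 3*v*(v^2 - 4*v + 4)/(3*v^3 + 19*v^2 + 21*v + 5)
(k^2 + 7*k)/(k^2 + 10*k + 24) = k*(k + 7)/(k^2 + 10*k + 24)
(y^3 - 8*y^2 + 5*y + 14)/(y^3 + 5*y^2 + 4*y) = (y^2 - 9*y + 14)/(y*(y + 4))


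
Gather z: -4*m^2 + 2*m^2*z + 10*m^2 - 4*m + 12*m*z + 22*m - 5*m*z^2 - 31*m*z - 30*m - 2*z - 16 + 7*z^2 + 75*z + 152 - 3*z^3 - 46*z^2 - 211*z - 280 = 6*m^2 - 12*m - 3*z^3 + z^2*(-5*m - 39) + z*(2*m^2 - 19*m - 138) - 144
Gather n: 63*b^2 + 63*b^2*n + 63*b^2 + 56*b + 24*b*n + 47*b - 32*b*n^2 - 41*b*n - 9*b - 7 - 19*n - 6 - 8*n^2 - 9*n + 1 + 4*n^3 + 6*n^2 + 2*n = 126*b^2 + 94*b + 4*n^3 + n^2*(-32*b - 2) + n*(63*b^2 - 17*b - 26) - 12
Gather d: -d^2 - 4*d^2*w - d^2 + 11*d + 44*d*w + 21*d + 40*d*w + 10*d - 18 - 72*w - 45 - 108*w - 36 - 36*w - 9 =d^2*(-4*w - 2) + d*(84*w + 42) - 216*w - 108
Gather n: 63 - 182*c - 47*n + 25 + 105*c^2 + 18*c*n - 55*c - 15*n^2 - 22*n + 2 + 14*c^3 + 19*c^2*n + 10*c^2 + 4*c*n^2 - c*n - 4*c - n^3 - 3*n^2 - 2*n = 14*c^3 + 115*c^2 - 241*c - n^3 + n^2*(4*c - 18) + n*(19*c^2 + 17*c - 71) + 90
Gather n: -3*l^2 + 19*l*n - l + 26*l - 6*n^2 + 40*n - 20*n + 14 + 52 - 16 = -3*l^2 + 25*l - 6*n^2 + n*(19*l + 20) + 50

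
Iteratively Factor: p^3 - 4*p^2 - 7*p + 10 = (p - 5)*(p^2 + p - 2) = (p - 5)*(p + 2)*(p - 1)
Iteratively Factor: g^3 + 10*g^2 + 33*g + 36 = (g + 3)*(g^2 + 7*g + 12) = (g + 3)*(g + 4)*(g + 3)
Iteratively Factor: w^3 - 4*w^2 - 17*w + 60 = (w - 5)*(w^2 + w - 12) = (w - 5)*(w + 4)*(w - 3)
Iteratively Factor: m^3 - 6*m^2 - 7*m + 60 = (m - 4)*(m^2 - 2*m - 15) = (m - 4)*(m + 3)*(m - 5)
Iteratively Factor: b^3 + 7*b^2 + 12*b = (b + 3)*(b^2 + 4*b) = (b + 3)*(b + 4)*(b)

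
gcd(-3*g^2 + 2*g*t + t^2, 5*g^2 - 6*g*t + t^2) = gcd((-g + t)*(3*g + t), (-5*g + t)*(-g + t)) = -g + t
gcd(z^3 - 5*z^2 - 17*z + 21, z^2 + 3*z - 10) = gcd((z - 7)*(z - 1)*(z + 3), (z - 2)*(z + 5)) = 1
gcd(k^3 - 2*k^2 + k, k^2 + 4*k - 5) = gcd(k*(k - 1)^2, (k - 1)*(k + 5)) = k - 1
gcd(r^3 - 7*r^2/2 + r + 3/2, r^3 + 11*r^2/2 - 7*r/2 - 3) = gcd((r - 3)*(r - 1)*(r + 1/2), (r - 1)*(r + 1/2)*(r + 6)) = r^2 - r/2 - 1/2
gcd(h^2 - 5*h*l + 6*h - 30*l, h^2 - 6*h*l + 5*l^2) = h - 5*l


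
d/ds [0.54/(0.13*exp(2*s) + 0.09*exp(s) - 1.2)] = (-0.1404*exp(s) - 0.0486)*exp(s)/(0.13*exp(2*s) + 0.09*exp(s) - 1.2)^2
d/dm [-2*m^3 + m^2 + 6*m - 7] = -6*m^2 + 2*m + 6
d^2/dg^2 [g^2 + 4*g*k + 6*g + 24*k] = 2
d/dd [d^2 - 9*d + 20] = 2*d - 9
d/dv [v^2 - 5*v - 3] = 2*v - 5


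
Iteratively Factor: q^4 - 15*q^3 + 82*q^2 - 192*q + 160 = (q - 4)*(q^3 - 11*q^2 + 38*q - 40) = (q - 4)^2*(q^2 - 7*q + 10) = (q - 4)^2*(q - 2)*(q - 5)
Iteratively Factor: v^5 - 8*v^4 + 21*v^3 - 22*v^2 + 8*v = (v - 1)*(v^4 - 7*v^3 + 14*v^2 - 8*v) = (v - 4)*(v - 1)*(v^3 - 3*v^2 + 2*v) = (v - 4)*(v - 1)^2*(v^2 - 2*v) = v*(v - 4)*(v - 1)^2*(v - 2)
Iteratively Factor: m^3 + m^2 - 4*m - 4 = (m + 2)*(m^2 - m - 2) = (m - 2)*(m + 2)*(m + 1)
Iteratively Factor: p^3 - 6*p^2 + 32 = (p - 4)*(p^2 - 2*p - 8) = (p - 4)*(p + 2)*(p - 4)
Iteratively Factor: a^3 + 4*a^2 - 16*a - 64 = (a + 4)*(a^2 - 16) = (a + 4)^2*(a - 4)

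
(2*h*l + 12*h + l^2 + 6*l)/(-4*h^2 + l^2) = (-l - 6)/(2*h - l)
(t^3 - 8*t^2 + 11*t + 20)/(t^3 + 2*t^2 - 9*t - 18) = (t^3 - 8*t^2 + 11*t + 20)/(t^3 + 2*t^2 - 9*t - 18)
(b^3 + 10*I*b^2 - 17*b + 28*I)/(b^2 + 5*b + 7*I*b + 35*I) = (b^2 + 3*I*b + 4)/(b + 5)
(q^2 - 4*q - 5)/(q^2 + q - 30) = (q + 1)/(q + 6)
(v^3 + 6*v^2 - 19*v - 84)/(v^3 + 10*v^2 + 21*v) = (v - 4)/v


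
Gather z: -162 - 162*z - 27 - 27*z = -189*z - 189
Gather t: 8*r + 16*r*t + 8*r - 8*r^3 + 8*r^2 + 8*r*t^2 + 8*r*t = -8*r^3 + 8*r^2 + 8*r*t^2 + 24*r*t + 16*r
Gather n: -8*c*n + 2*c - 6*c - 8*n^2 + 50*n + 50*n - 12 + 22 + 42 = -4*c - 8*n^2 + n*(100 - 8*c) + 52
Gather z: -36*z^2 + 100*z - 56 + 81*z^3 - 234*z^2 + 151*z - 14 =81*z^3 - 270*z^2 + 251*z - 70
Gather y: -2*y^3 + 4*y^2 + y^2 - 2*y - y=-2*y^3 + 5*y^2 - 3*y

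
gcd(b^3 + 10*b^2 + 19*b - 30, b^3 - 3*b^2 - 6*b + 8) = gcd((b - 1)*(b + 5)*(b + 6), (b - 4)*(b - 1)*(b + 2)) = b - 1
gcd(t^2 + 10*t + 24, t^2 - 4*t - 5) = 1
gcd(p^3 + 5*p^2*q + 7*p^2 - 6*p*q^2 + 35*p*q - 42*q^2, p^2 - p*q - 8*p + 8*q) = p - q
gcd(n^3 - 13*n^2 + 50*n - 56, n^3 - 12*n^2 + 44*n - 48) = n^2 - 6*n + 8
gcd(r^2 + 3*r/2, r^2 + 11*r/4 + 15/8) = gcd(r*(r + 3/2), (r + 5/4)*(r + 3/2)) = r + 3/2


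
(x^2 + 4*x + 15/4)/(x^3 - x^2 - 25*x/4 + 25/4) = (2*x + 3)/(2*x^2 - 7*x + 5)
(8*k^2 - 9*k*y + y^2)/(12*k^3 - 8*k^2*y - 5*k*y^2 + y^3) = (-8*k + y)/(-12*k^2 - 4*k*y + y^2)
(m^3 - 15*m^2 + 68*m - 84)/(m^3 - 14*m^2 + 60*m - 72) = (m - 7)/(m - 6)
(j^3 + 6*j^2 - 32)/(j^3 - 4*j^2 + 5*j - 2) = (j^2 + 8*j + 16)/(j^2 - 2*j + 1)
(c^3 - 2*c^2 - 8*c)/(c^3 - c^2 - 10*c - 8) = c/(c + 1)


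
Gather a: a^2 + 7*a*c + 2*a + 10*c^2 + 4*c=a^2 + a*(7*c + 2) + 10*c^2 + 4*c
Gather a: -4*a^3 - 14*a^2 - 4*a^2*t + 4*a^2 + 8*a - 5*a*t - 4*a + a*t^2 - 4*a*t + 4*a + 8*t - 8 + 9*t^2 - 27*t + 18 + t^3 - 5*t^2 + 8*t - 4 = -4*a^3 + a^2*(-4*t - 10) + a*(t^2 - 9*t + 8) + t^3 + 4*t^2 - 11*t + 6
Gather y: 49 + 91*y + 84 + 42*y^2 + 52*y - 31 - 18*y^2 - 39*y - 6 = 24*y^2 + 104*y + 96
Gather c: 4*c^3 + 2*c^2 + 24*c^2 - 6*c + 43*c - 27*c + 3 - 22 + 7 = 4*c^3 + 26*c^2 + 10*c - 12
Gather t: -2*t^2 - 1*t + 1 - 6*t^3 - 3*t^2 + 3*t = -6*t^3 - 5*t^2 + 2*t + 1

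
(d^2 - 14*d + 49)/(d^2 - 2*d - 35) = (d - 7)/(d + 5)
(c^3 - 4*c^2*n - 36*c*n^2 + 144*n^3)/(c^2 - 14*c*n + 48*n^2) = (c^2 + 2*c*n - 24*n^2)/(c - 8*n)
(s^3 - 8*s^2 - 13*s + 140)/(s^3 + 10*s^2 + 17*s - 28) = (s^2 - 12*s + 35)/(s^2 + 6*s - 7)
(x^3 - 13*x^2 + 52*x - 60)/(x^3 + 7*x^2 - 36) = (x^2 - 11*x + 30)/(x^2 + 9*x + 18)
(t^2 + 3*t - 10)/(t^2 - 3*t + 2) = (t + 5)/(t - 1)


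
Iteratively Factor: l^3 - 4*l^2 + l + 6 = (l + 1)*(l^2 - 5*l + 6) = (l - 3)*(l + 1)*(l - 2)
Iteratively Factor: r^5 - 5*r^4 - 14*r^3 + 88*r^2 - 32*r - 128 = (r + 4)*(r^4 - 9*r^3 + 22*r^2 - 32) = (r + 1)*(r + 4)*(r^3 - 10*r^2 + 32*r - 32) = (r - 4)*(r + 1)*(r + 4)*(r^2 - 6*r + 8) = (r - 4)*(r - 2)*(r + 1)*(r + 4)*(r - 4)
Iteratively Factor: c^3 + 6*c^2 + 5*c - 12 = (c + 4)*(c^2 + 2*c - 3) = (c + 3)*(c + 4)*(c - 1)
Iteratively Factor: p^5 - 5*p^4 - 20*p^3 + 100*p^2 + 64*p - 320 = (p - 4)*(p^4 - p^3 - 24*p^2 + 4*p + 80) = (p - 5)*(p - 4)*(p^3 + 4*p^2 - 4*p - 16) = (p - 5)*(p - 4)*(p + 4)*(p^2 - 4) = (p - 5)*(p - 4)*(p - 2)*(p + 4)*(p + 2)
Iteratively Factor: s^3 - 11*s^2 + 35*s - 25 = (s - 5)*(s^2 - 6*s + 5) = (s - 5)*(s - 1)*(s - 5)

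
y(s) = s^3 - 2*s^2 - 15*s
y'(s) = 3*s^2 - 4*s - 15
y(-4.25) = -49.14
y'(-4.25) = 56.19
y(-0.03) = 0.45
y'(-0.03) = -14.88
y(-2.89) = 2.51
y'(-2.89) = 21.62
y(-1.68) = 14.81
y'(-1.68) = 0.19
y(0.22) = -3.39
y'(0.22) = -15.73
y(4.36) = -20.54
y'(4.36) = 24.59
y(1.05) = -16.80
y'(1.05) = -15.89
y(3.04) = -35.99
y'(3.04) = 0.56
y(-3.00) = 0.00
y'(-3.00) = 24.00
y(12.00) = 1260.00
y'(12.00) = 369.00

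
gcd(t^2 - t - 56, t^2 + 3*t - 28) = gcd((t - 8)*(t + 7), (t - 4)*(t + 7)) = t + 7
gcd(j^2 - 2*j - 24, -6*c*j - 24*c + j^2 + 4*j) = j + 4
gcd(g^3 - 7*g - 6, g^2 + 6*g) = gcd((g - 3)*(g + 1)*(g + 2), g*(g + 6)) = 1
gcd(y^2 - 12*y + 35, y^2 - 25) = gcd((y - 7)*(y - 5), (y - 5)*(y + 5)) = y - 5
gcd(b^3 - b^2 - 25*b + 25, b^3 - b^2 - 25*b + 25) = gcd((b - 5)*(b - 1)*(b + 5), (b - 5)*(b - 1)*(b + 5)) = b^3 - b^2 - 25*b + 25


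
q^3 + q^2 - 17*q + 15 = (q - 3)*(q - 1)*(q + 5)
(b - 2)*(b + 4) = b^2 + 2*b - 8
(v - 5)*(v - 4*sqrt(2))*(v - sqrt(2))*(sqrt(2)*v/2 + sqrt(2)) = sqrt(2)*v^4/2 - 5*v^3 - 3*sqrt(2)*v^3/2 - sqrt(2)*v^2 + 15*v^2 - 12*sqrt(2)*v + 50*v - 40*sqrt(2)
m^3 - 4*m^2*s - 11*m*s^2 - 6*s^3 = (m - 6*s)*(m + s)^2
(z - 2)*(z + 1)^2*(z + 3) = z^4 + 3*z^3 - 3*z^2 - 11*z - 6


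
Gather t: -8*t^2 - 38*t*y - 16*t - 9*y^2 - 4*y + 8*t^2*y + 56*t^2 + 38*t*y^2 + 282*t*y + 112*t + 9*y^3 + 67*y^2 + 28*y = t^2*(8*y + 48) + t*(38*y^2 + 244*y + 96) + 9*y^3 + 58*y^2 + 24*y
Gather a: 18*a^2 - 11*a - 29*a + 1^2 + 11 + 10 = 18*a^2 - 40*a + 22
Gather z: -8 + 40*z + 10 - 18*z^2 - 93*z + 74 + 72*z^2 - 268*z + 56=54*z^2 - 321*z + 132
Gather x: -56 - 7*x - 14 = -7*x - 70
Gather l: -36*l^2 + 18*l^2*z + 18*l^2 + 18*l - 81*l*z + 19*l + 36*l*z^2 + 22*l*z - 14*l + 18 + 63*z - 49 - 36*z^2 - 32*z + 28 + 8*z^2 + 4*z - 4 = l^2*(18*z - 18) + l*(36*z^2 - 59*z + 23) - 28*z^2 + 35*z - 7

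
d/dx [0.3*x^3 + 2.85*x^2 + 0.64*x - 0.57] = 0.9*x^2 + 5.7*x + 0.64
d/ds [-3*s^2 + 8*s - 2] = 8 - 6*s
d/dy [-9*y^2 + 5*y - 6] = 5 - 18*y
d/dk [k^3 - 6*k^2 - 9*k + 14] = 3*k^2 - 12*k - 9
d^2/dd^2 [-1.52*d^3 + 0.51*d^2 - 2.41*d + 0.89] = 1.02 - 9.12*d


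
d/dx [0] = 0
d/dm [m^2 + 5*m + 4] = 2*m + 5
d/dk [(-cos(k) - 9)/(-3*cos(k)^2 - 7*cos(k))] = 3*(sin(k) + 21*sin(k)/cos(k)^2 + 18*tan(k))/(3*cos(k) + 7)^2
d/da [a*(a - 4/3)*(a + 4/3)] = 3*a^2 - 16/9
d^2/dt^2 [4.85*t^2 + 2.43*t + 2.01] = 9.70000000000000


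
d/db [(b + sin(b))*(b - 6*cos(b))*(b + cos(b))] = -(b + sin(b))*(b - 6*cos(b))*(sin(b) - 1) + (b + sin(b))*(b + cos(b))*(6*sin(b) + 1) + (b - 6*cos(b))*(b + cos(b))*(cos(b) + 1)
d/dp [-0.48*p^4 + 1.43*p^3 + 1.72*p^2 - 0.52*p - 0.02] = -1.92*p^3 + 4.29*p^2 + 3.44*p - 0.52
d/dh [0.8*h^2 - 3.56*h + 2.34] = 1.6*h - 3.56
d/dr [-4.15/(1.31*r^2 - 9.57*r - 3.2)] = (10.873*r - 39.7155)/(-1.31*r^2 + 9.57*r + 3.2)^2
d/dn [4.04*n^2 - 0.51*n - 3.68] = 8.08*n - 0.51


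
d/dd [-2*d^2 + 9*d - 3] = 9 - 4*d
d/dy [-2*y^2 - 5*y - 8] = -4*y - 5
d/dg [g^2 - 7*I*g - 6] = 2*g - 7*I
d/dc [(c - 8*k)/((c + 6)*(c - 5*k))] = ((-c + 8*k)*(c + 6) + (-c + 8*k)*(c - 5*k) + (c + 6)*(c - 5*k))/((c + 6)^2*(c - 5*k)^2)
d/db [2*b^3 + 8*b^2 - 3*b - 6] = 6*b^2 + 16*b - 3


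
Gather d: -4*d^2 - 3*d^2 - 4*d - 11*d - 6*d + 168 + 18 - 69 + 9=-7*d^2 - 21*d + 126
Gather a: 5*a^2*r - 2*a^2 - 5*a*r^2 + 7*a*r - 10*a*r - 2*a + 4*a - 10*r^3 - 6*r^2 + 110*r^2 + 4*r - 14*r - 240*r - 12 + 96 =a^2*(5*r - 2) + a*(-5*r^2 - 3*r + 2) - 10*r^3 + 104*r^2 - 250*r + 84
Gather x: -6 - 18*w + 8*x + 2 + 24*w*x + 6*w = -12*w + x*(24*w + 8) - 4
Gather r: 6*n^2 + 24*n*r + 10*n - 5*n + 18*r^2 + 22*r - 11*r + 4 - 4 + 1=6*n^2 + 5*n + 18*r^2 + r*(24*n + 11) + 1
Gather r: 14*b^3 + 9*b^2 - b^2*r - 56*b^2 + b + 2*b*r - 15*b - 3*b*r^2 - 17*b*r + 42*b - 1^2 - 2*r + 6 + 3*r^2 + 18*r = 14*b^3 - 47*b^2 + 28*b + r^2*(3 - 3*b) + r*(-b^2 - 15*b + 16) + 5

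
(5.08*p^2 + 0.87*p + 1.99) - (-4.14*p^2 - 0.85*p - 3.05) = 9.22*p^2 + 1.72*p + 5.04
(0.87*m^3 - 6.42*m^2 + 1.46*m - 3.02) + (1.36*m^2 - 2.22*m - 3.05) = 0.87*m^3 - 5.06*m^2 - 0.76*m - 6.07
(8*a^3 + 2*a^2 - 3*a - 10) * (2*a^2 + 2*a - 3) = 16*a^5 + 20*a^4 - 26*a^3 - 32*a^2 - 11*a + 30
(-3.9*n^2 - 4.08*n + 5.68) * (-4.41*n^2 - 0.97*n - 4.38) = 17.199*n^4 + 21.7758*n^3 - 4.0092*n^2 + 12.3608*n - 24.8784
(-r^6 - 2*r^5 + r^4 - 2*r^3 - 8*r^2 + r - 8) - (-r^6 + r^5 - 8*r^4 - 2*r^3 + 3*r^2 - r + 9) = -3*r^5 + 9*r^4 - 11*r^2 + 2*r - 17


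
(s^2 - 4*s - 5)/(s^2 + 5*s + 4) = (s - 5)/(s + 4)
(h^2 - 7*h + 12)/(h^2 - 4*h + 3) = (h - 4)/(h - 1)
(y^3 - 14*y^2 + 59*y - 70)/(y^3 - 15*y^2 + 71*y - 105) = (y - 2)/(y - 3)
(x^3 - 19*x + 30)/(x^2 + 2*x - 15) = x - 2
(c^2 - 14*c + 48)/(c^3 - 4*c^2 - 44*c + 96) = (c - 6)/(c^2 + 4*c - 12)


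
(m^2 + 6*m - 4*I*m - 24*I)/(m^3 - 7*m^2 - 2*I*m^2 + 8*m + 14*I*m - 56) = (m + 6)/(m^2 + m*(-7 + 2*I) - 14*I)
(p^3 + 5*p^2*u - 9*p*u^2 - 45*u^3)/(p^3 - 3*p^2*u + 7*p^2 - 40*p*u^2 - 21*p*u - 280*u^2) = (p^2 - 9*u^2)/(p^2 - 8*p*u + 7*p - 56*u)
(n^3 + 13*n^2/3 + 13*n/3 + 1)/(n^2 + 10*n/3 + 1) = n + 1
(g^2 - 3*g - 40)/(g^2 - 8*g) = (g + 5)/g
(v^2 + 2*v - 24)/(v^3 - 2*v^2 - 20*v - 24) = (-v^2 - 2*v + 24)/(-v^3 + 2*v^2 + 20*v + 24)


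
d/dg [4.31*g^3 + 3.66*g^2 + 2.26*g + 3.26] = 12.93*g^2 + 7.32*g + 2.26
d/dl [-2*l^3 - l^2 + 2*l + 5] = -6*l^2 - 2*l + 2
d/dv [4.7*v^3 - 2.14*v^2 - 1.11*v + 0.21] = 14.1*v^2 - 4.28*v - 1.11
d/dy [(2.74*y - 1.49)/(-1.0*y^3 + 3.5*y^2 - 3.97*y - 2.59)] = (5.48*y^3 - 14.06*y^2 + 10.43*y - 13.0119)/(1.0*y^6 - 7.0*y^5 + 20.19*y^4 - 22.61*y^3 - 2.3691*y^2 + 20.5646*y + 6.7081)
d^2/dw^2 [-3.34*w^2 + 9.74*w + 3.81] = -6.68000000000000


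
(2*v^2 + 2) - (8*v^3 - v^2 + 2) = -8*v^3 + 3*v^2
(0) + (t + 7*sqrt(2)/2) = t + 7*sqrt(2)/2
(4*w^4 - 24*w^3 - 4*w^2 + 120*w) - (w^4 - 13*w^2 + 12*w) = 3*w^4 - 24*w^3 + 9*w^2 + 108*w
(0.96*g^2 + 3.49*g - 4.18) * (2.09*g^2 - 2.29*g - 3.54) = 2.0064*g^4 + 5.0957*g^3 - 20.1267*g^2 - 2.7824*g + 14.7972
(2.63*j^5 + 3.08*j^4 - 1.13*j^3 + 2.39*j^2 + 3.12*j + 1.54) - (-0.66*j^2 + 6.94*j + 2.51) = 2.63*j^5 + 3.08*j^4 - 1.13*j^3 + 3.05*j^2 - 3.82*j - 0.97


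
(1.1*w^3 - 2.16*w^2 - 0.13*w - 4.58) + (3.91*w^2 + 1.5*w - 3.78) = 1.1*w^3 + 1.75*w^2 + 1.37*w - 8.36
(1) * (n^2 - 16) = n^2 - 16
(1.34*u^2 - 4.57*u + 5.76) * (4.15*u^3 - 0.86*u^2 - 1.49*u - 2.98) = 5.561*u^5 - 20.1179*u^4 + 25.8376*u^3 - 2.1375*u^2 + 5.0362*u - 17.1648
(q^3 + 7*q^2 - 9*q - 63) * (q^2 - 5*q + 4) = q^5 + 2*q^4 - 40*q^3 + 10*q^2 + 279*q - 252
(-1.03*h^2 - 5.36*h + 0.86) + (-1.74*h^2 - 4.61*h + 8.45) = -2.77*h^2 - 9.97*h + 9.31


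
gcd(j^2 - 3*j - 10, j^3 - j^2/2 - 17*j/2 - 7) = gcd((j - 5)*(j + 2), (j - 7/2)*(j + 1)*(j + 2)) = j + 2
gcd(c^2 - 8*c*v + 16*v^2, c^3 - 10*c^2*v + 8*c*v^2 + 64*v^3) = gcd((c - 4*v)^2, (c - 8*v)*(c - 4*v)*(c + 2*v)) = -c + 4*v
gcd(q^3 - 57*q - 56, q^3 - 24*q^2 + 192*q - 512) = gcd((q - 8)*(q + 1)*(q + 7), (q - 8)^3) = q - 8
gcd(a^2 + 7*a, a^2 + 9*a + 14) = a + 7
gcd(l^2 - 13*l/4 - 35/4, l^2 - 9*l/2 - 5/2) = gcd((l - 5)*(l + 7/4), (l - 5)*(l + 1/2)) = l - 5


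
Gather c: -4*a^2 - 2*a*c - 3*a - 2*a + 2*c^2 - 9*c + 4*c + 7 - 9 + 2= -4*a^2 - 5*a + 2*c^2 + c*(-2*a - 5)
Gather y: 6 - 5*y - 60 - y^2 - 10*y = -y^2 - 15*y - 54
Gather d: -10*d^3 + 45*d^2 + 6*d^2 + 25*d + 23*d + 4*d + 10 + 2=-10*d^3 + 51*d^2 + 52*d + 12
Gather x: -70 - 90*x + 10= -90*x - 60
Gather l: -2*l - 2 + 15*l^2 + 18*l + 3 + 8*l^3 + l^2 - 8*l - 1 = 8*l^3 + 16*l^2 + 8*l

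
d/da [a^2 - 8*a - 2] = 2*a - 8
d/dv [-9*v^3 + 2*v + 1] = 2 - 27*v^2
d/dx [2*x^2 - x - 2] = 4*x - 1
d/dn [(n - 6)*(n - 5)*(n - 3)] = 3*n^2 - 28*n + 63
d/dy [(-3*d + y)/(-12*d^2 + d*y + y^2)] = -1/(16*d^2 + 8*d*y + y^2)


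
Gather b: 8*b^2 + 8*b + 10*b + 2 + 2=8*b^2 + 18*b + 4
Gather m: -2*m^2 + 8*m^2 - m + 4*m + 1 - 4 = 6*m^2 + 3*m - 3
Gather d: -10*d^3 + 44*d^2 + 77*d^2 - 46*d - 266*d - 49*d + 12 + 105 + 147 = -10*d^3 + 121*d^2 - 361*d + 264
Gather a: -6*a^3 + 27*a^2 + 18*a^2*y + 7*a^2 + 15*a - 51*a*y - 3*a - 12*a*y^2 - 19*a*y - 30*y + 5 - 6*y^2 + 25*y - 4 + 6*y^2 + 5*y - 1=-6*a^3 + a^2*(18*y + 34) + a*(-12*y^2 - 70*y + 12)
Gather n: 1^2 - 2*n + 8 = 9 - 2*n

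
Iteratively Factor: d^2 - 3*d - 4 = (d + 1)*(d - 4)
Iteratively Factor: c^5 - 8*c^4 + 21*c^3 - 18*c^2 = (c - 2)*(c^4 - 6*c^3 + 9*c^2) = c*(c - 2)*(c^3 - 6*c^2 + 9*c) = c*(c - 3)*(c - 2)*(c^2 - 3*c) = c^2*(c - 3)*(c - 2)*(c - 3)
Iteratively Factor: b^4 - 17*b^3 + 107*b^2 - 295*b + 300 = (b - 5)*(b^3 - 12*b^2 + 47*b - 60) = (b - 5)*(b - 3)*(b^2 - 9*b + 20) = (b - 5)*(b - 4)*(b - 3)*(b - 5)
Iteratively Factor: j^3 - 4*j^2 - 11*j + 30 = (j - 5)*(j^2 + j - 6) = (j - 5)*(j + 3)*(j - 2)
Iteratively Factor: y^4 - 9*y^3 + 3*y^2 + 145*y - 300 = (y + 4)*(y^3 - 13*y^2 + 55*y - 75) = (y - 3)*(y + 4)*(y^2 - 10*y + 25) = (y - 5)*(y - 3)*(y + 4)*(y - 5)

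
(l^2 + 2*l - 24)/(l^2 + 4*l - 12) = (l - 4)/(l - 2)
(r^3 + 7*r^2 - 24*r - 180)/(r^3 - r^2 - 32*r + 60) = (r + 6)/(r - 2)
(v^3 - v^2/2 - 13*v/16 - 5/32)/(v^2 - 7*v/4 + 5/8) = (8*v^2 + 6*v + 1)/(4*(2*v - 1))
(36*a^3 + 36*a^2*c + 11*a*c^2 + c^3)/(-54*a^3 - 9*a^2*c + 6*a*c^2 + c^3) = (-2*a - c)/(3*a - c)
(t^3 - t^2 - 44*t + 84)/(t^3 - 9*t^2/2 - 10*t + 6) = 2*(t^2 + 5*t - 14)/(2*t^2 + 3*t - 2)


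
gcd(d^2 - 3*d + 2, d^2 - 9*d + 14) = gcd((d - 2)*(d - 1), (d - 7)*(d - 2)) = d - 2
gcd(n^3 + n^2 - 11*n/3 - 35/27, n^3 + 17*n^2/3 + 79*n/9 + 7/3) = n^2 + 8*n/3 + 7/9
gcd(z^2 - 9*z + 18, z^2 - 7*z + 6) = z - 6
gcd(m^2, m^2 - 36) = 1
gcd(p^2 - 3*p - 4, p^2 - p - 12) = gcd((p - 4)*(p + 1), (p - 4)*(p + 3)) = p - 4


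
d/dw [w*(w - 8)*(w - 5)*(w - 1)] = 4*w^3 - 42*w^2 + 106*w - 40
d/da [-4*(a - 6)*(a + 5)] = 4 - 8*a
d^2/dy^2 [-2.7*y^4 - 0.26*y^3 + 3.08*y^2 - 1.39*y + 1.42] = -32.4*y^2 - 1.56*y + 6.16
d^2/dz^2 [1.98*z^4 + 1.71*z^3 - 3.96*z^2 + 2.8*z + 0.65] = 23.76*z^2 + 10.26*z - 7.92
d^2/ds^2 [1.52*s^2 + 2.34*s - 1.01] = 3.04000000000000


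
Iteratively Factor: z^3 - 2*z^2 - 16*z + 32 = (z + 4)*(z^2 - 6*z + 8) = (z - 4)*(z + 4)*(z - 2)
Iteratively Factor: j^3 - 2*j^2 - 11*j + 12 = (j - 4)*(j^2 + 2*j - 3) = (j - 4)*(j + 3)*(j - 1)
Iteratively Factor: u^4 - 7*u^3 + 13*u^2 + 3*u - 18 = (u - 2)*(u^3 - 5*u^2 + 3*u + 9) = (u - 3)*(u - 2)*(u^2 - 2*u - 3) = (u - 3)^2*(u - 2)*(u + 1)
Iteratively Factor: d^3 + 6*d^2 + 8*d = (d + 2)*(d^2 + 4*d) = d*(d + 2)*(d + 4)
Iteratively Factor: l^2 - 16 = (l - 4)*(l + 4)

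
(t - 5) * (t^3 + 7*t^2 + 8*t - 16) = t^4 + 2*t^3 - 27*t^2 - 56*t + 80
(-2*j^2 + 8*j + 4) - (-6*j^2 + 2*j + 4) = 4*j^2 + 6*j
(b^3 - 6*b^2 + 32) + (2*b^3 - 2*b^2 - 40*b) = 3*b^3 - 8*b^2 - 40*b + 32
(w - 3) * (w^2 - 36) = w^3 - 3*w^2 - 36*w + 108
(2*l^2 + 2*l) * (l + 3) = 2*l^3 + 8*l^2 + 6*l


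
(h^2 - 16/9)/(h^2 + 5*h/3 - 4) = (h + 4/3)/(h + 3)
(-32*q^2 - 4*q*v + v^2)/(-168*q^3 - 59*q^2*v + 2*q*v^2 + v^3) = (4*q + v)/(21*q^2 + 10*q*v + v^2)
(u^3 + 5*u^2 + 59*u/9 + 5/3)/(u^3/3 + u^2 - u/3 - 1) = (9*u^2 + 18*u + 5)/(3*(u^2 - 1))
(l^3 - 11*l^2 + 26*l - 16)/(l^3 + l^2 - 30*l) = (l^3 - 11*l^2 + 26*l - 16)/(l*(l^2 + l - 30))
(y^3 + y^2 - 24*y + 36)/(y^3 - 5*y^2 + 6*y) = (y + 6)/y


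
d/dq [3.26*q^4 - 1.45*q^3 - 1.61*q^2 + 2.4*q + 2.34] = 13.04*q^3 - 4.35*q^2 - 3.22*q + 2.4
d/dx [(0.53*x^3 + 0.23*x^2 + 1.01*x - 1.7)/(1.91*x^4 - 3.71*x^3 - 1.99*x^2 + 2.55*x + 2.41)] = (-1.0123*x^6 - 0.878600000000001*x^5 - 5.9887*x^4 + 23.1852*x^3 - 12.4927*x^2 - 5.6574*x + 6.7691)/(3.6481*x^8 - 14.1722*x^7 + 6.1623*x^6 + 24.5068*x^5 - 5.7547*x^4 - 28.0312*x^3 - 3.0893*x^2 + 12.291*x + 5.8081)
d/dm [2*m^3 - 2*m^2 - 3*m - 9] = 6*m^2 - 4*m - 3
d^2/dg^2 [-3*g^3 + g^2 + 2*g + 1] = 2 - 18*g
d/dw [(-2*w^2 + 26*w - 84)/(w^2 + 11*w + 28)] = 4*(-12*w^2 + 14*w + 413)/(w^4 + 22*w^3 + 177*w^2 + 616*w + 784)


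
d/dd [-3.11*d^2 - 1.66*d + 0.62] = -6.22*d - 1.66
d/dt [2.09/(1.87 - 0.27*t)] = 0.5643/(0.27*t - 1.87)^2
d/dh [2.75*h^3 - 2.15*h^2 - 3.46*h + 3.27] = 8.25*h^2 - 4.3*h - 3.46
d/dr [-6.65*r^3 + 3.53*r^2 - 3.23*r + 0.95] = -19.95*r^2 + 7.06*r - 3.23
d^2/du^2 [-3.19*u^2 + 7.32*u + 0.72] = -6.38000000000000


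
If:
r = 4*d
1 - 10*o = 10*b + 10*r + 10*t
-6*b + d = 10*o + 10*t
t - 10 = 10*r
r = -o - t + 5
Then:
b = -49/10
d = 103/205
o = -5557/205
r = 412/205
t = 1234/41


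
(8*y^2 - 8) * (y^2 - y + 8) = 8*y^4 - 8*y^3 + 56*y^2 + 8*y - 64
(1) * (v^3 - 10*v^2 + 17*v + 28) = v^3 - 10*v^2 + 17*v + 28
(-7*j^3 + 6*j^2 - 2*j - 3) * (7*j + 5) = -49*j^4 + 7*j^3 + 16*j^2 - 31*j - 15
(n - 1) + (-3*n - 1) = -2*n - 2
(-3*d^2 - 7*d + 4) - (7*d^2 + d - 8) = -10*d^2 - 8*d + 12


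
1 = 1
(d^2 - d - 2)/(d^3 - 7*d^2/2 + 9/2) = 2*(d - 2)/(2*d^2 - 9*d + 9)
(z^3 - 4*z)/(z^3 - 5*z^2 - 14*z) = (z - 2)/(z - 7)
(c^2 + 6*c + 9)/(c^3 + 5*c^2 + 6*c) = (c + 3)/(c*(c + 2))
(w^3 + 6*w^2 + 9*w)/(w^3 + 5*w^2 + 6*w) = (w + 3)/(w + 2)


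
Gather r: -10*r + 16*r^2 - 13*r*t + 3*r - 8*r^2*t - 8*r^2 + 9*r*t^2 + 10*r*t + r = r^2*(8 - 8*t) + r*(9*t^2 - 3*t - 6)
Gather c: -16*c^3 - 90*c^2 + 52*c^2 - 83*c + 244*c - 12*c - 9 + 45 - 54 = -16*c^3 - 38*c^2 + 149*c - 18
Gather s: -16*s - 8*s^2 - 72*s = -8*s^2 - 88*s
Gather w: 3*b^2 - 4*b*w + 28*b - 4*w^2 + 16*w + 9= 3*b^2 + 28*b - 4*w^2 + w*(16 - 4*b) + 9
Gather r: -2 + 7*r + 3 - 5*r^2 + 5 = -5*r^2 + 7*r + 6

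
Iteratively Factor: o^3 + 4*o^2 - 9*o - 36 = (o + 3)*(o^2 + o - 12) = (o + 3)*(o + 4)*(o - 3)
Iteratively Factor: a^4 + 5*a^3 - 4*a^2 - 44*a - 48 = (a - 3)*(a^3 + 8*a^2 + 20*a + 16) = (a - 3)*(a + 2)*(a^2 + 6*a + 8) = (a - 3)*(a + 2)*(a + 4)*(a + 2)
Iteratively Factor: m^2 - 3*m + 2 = (m - 2)*(m - 1)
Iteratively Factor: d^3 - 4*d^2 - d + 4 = (d - 4)*(d^2 - 1) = (d - 4)*(d - 1)*(d + 1)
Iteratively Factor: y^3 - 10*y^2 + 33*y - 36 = (y - 3)*(y^2 - 7*y + 12) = (y - 3)^2*(y - 4)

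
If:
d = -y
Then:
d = -y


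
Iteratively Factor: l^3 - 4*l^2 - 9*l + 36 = (l - 3)*(l^2 - l - 12) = (l - 4)*(l - 3)*(l + 3)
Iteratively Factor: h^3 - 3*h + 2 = (h - 1)*(h^2 + h - 2) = (h - 1)^2*(h + 2)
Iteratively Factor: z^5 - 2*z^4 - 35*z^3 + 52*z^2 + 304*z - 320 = (z - 1)*(z^4 - z^3 - 36*z^2 + 16*z + 320) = (z - 1)*(z + 4)*(z^3 - 5*z^2 - 16*z + 80) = (z - 5)*(z - 1)*(z + 4)*(z^2 - 16) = (z - 5)*(z - 4)*(z - 1)*(z + 4)*(z + 4)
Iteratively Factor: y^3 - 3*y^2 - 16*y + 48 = (y - 3)*(y^2 - 16) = (y - 4)*(y - 3)*(y + 4)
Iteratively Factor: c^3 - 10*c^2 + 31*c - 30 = (c - 2)*(c^2 - 8*c + 15) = (c - 5)*(c - 2)*(c - 3)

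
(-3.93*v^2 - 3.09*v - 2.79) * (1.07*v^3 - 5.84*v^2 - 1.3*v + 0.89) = -4.2051*v^5 + 19.6449*v^4 + 20.1693*v^3 + 16.8129*v^2 + 0.8769*v - 2.4831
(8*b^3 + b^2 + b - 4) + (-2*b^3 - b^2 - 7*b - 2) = 6*b^3 - 6*b - 6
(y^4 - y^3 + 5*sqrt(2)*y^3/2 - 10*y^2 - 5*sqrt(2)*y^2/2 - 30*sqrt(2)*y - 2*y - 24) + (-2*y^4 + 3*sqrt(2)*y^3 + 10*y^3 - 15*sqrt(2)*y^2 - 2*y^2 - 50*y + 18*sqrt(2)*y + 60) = -y^4 + 11*sqrt(2)*y^3/2 + 9*y^3 - 35*sqrt(2)*y^2/2 - 12*y^2 - 52*y - 12*sqrt(2)*y + 36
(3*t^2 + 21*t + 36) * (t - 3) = 3*t^3 + 12*t^2 - 27*t - 108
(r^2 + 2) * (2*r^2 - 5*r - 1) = 2*r^4 - 5*r^3 + 3*r^2 - 10*r - 2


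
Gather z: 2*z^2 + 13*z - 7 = 2*z^2 + 13*z - 7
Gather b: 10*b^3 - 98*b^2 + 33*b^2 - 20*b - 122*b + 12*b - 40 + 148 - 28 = 10*b^3 - 65*b^2 - 130*b + 80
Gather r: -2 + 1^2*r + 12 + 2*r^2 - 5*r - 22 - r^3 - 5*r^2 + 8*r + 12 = -r^3 - 3*r^2 + 4*r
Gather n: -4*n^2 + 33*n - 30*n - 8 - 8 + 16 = -4*n^2 + 3*n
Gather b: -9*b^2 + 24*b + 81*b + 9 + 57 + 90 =-9*b^2 + 105*b + 156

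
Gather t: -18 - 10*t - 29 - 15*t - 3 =-25*t - 50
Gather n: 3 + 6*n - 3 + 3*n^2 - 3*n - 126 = 3*n^2 + 3*n - 126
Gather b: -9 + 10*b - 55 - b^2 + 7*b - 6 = -b^2 + 17*b - 70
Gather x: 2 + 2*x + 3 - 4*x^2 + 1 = -4*x^2 + 2*x + 6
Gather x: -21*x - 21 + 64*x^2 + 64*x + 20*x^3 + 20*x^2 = 20*x^3 + 84*x^2 + 43*x - 21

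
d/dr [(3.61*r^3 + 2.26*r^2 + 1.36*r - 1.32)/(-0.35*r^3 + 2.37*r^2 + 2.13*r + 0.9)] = (-4.44089209850063e-16*r^5 + 9.3467*r^4 + 16.3306*r^3 + 9.9516*r^2 + 10.3248*r + 4.0356)/(0.1225*r^6 - 1.659*r^5 + 4.1259*r^4 + 9.4662*r^3 + 8.8029*r^2 + 3.834*r + 0.81)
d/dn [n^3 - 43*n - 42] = 3*n^2 - 43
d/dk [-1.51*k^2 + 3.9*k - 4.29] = 3.9 - 3.02*k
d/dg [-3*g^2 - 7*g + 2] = -6*g - 7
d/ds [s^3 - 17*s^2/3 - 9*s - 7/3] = 3*s^2 - 34*s/3 - 9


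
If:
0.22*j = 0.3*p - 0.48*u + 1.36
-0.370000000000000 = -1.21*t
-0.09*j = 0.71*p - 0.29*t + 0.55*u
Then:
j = 5.41595690930744 - 2.76091703056769*u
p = -0.424672489082969*u - 0.561631599841207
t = 0.31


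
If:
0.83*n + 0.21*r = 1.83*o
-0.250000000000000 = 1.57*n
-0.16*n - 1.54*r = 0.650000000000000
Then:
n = -0.16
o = -0.12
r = -0.41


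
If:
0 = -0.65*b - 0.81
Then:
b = -1.25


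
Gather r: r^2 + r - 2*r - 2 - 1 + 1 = r^2 - r - 2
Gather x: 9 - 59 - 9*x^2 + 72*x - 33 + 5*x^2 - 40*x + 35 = -4*x^2 + 32*x - 48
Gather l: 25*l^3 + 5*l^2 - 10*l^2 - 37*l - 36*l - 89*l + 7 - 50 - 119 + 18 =25*l^3 - 5*l^2 - 162*l - 144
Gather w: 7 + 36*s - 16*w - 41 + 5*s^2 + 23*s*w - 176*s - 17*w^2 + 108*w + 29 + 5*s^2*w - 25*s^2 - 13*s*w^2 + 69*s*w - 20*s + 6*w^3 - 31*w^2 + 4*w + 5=-20*s^2 - 160*s + 6*w^3 + w^2*(-13*s - 48) + w*(5*s^2 + 92*s + 96)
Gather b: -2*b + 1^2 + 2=3 - 2*b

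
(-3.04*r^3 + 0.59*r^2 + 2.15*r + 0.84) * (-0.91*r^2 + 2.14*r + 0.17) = 2.7664*r^5 - 7.0425*r^4 - 1.2107*r^3 + 3.9369*r^2 + 2.1631*r + 0.1428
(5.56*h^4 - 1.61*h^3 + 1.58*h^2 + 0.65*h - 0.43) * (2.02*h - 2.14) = 11.2312*h^5 - 15.1506*h^4 + 6.637*h^3 - 2.0682*h^2 - 2.2596*h + 0.9202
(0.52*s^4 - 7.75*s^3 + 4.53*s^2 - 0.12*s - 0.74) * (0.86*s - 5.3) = 0.4472*s^5 - 9.421*s^4 + 44.9708*s^3 - 24.1122*s^2 - 0.000399999999999956*s + 3.922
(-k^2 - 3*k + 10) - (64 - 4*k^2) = 3*k^2 - 3*k - 54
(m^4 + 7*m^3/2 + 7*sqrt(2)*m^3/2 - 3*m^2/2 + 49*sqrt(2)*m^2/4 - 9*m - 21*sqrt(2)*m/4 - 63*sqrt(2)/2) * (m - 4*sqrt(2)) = m^5 - sqrt(2)*m^4/2 + 7*m^4/2 - 59*m^3/2 - 7*sqrt(2)*m^3/4 - 107*m^2 + 3*sqrt(2)*m^2/4 + 9*sqrt(2)*m/2 + 42*m + 252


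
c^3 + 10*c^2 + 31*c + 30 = (c + 2)*(c + 3)*(c + 5)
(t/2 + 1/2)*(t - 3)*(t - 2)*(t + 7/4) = t^4/2 - 9*t^3/8 - 3*t^2 + 31*t/8 + 21/4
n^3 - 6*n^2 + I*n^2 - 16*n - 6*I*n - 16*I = (n - 8)*(n + 2)*(n + I)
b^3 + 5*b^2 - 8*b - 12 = (b - 2)*(b + 1)*(b + 6)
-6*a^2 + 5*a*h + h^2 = (-a + h)*(6*a + h)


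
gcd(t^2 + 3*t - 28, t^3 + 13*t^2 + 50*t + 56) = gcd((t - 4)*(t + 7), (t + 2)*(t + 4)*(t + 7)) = t + 7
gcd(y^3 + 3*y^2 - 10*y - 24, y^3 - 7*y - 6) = y^2 - y - 6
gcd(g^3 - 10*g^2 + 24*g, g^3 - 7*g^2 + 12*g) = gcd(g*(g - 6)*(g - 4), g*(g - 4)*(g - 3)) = g^2 - 4*g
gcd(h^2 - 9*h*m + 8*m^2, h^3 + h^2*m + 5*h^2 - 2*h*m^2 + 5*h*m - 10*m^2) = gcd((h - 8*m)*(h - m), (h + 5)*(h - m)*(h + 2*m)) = h - m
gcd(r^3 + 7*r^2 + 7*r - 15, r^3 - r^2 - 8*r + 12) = r + 3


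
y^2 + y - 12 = (y - 3)*(y + 4)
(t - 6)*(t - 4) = t^2 - 10*t + 24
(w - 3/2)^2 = w^2 - 3*w + 9/4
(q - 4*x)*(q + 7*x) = q^2 + 3*q*x - 28*x^2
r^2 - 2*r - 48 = (r - 8)*(r + 6)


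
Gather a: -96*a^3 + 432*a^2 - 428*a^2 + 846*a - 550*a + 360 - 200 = -96*a^3 + 4*a^2 + 296*a + 160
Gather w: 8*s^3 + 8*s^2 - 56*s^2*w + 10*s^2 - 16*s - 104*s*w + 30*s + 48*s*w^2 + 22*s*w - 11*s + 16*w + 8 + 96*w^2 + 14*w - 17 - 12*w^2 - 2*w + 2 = 8*s^3 + 18*s^2 + 3*s + w^2*(48*s + 84) + w*(-56*s^2 - 82*s + 28) - 7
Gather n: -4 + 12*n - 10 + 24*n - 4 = 36*n - 18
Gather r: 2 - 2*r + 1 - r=3 - 3*r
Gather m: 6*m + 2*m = 8*m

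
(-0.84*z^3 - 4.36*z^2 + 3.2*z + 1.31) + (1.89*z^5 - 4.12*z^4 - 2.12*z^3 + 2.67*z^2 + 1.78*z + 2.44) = 1.89*z^5 - 4.12*z^4 - 2.96*z^3 - 1.69*z^2 + 4.98*z + 3.75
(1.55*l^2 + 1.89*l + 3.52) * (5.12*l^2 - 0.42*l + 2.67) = 7.936*l^4 + 9.0258*l^3 + 21.3671*l^2 + 3.5679*l + 9.3984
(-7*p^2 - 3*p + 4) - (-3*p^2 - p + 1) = -4*p^2 - 2*p + 3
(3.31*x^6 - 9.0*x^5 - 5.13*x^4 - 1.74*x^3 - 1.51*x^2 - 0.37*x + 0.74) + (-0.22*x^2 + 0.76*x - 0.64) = 3.31*x^6 - 9.0*x^5 - 5.13*x^4 - 1.74*x^3 - 1.73*x^2 + 0.39*x + 0.1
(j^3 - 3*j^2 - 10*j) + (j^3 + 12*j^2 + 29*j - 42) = 2*j^3 + 9*j^2 + 19*j - 42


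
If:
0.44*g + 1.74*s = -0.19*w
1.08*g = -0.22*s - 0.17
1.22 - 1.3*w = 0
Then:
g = -0.14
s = -0.07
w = 0.94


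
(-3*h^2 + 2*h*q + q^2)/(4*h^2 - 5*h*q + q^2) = (3*h + q)/(-4*h + q)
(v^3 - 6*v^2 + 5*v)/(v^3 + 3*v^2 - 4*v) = (v - 5)/(v + 4)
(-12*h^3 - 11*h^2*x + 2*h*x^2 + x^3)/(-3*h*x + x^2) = 4*h^2/x + 5*h + x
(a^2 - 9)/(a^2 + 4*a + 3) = (a - 3)/(a + 1)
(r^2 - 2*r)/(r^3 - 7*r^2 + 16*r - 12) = r/(r^2 - 5*r + 6)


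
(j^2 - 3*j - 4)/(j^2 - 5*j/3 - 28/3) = 3*(j + 1)/(3*j + 7)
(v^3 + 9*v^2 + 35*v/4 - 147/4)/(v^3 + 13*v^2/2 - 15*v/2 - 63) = (2*v^2 + 11*v - 21)/(2*(v^2 + 3*v - 18))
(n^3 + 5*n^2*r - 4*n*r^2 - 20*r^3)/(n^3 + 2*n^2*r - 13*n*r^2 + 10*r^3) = (-n - 2*r)/(-n + r)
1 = 1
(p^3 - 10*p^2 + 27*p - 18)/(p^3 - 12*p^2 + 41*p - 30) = (p - 3)/(p - 5)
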